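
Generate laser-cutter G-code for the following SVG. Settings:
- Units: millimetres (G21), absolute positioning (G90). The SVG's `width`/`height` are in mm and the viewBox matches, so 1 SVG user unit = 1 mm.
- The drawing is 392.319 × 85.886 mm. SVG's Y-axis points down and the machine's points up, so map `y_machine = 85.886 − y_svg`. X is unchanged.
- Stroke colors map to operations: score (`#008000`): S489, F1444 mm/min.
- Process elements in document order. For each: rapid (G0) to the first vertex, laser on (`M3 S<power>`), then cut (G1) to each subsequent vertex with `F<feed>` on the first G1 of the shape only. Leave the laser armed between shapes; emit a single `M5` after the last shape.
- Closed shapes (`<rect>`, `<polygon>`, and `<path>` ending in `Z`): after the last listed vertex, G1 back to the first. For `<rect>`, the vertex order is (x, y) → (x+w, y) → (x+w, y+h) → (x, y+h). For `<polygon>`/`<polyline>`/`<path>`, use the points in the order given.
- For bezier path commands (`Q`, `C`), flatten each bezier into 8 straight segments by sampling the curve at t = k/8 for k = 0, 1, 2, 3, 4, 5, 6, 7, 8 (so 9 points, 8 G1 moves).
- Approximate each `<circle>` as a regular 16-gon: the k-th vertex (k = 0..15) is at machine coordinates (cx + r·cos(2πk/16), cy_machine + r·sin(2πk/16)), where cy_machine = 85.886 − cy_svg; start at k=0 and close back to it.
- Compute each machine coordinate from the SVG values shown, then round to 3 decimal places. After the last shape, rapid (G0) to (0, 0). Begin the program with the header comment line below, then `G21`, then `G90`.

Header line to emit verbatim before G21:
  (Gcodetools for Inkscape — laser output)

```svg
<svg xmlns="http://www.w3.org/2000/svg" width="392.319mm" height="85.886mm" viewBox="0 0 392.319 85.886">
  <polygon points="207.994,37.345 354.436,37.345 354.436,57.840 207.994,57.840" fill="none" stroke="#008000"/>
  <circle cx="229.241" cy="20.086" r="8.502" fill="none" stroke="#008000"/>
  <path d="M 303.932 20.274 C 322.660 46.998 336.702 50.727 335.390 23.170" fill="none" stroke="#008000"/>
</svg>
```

(Gcodetools for Inkscape — laser output)
G21
G90
G0 X207.994 Y48.541
M3 S489
G1 X354.436 Y48.541 F1444
G1 X354.436 Y28.046
G1 X207.994 Y28.046
G1 X207.994 Y48.541
G0 X237.743 Y65.800
M3 S489
G1 X237.096 Y69.054 F1444
G1 X235.253 Y71.812
G1 X232.495 Y73.655
G1 X229.241 Y74.302
G1 X225.987 Y73.655
G1 X223.229 Y71.812
G1 X221.386 Y69.054
G1 X220.739 Y65.800
G1 X221.386 Y62.546
G1 X223.229 Y59.788
G1 X225.987 Y57.945
G1 X229.241 Y57.298
G1 X232.495 Y57.945
G1 X235.253 Y59.788
G1 X237.096 Y62.546
G1 X237.743 Y65.800
G0 X303.932 Y65.612
M3 S489
G1 X310.715 Y56.685 F1444
G1 X316.933 Y50.010
G1 X322.462 Y45.686
G1 X327.176 Y43.809
G1 X330.951 Y44.476
G1 X333.662 Y47.785
G1 X335.183 Y53.832
G1 X335.390 Y62.716
M5
G0 X0.000 Y0.000

viewBox `0 0 392.319 85.886` with mm width/height → 1 unit = 1 mm. Flip: y_m = 85.886 − y_svg.

**Shape 1** — `<polygon>` rectangle, stroke `#008000` → score (S489, F1444). Machine vertices: (207.994,48.541) → (354.436,48.541) → (354.436,28.046) → (207.994,28.046) → (207.994,48.541). Closed: final G1 returns to the first vertex.

**Shape 2** — `<circle>` circle, stroke `#008000` → score (S489, F1444). Machine vertices: (237.743,65.800) → (237.096,69.054) → (235.253,71.812) → (232.495,73.655) → (229.241,74.302) → (225.987,73.655) → (223.229,71.812) → (221.386,69.054) → (220.739,65.800) → (221.386,62.546) → (223.229,59.788) → (225.987,57.945) → (229.241,57.298) → (232.495,57.945) → (235.253,59.788) → (237.096,62.546) → (237.743,65.800). Closed: final G1 returns to the first vertex.

**Shape 3** — `<path>` cubic bezier, stroke `#008000` → score (S489, F1444). Control points (SVG): P0=(303.932,20.274), P1=(322.660,46.998), P2=(336.702,50.727), P3=(335.390,23.170); sampled at t=k/8. Machine vertices: (303.932,65.612) → (310.715,56.685) → (316.933,50.010) → (322.462,45.686) → (327.176,43.809) → (330.951,44.476) → (333.662,47.785) → (335.183,53.832) → (335.390,62.716). Open path.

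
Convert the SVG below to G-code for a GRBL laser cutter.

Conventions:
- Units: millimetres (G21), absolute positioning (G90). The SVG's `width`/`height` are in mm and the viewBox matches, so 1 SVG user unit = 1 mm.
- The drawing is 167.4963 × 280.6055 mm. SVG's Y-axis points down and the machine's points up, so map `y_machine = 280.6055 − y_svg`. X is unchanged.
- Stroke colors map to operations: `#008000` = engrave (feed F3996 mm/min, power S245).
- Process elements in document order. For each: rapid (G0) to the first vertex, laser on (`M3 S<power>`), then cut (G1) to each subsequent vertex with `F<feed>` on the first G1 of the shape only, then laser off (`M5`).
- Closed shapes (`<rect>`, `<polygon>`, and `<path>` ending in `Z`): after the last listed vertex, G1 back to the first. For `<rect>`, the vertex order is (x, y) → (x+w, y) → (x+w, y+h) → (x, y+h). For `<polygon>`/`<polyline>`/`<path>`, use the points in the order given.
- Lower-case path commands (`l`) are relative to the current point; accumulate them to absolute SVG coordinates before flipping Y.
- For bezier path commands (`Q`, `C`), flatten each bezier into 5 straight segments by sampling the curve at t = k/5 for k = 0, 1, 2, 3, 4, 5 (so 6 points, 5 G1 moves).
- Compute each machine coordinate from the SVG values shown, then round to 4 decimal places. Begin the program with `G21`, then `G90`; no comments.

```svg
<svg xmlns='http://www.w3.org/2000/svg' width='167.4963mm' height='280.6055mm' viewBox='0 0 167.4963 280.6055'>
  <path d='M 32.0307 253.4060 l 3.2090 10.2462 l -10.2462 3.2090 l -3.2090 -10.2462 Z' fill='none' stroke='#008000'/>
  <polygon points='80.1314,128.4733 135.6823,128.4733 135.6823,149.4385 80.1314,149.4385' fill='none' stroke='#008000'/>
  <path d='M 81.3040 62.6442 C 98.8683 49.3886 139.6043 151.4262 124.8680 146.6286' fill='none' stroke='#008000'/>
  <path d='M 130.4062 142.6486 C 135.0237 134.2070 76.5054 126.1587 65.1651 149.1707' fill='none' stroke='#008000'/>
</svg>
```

G21
G90
G0 X32.0307 Y27.1995
M3 S245
G1 X35.2397 Y16.9533 F3996
G1 X24.9935 Y13.7443
G1 X21.7845 Y23.9905
G1 X32.0307 Y27.1995
M5
G0 X80.1314 Y152.1322
M3 S245
G1 X135.6823 Y152.1322 F3996
G1 X135.6823 Y131.1670
G1 X80.1314 Y131.1670
G1 X80.1314 Y152.1322
M5
G0 X81.3040 Y217.9613
M3 S245
G1 X93.9940 Y213.8565 F3996
G1 X108.4704 Y192.7435
G1 X120.9581 Y165.2845
G1 X127.6823 Y142.1415
G1 X124.8680 Y133.9769
M5
G0 X130.4062 Y137.9569
M3 S245
G1 X126.4829 Y142.7293 F3996
G1 X112.7021 Y145.9353
G1 X94.3588 Y146.1029
G1 X76.7481 Y141.7601
G1 X65.1651 Y131.4348
M5

viewBox `0 0 167.4963 280.6055` with mm width/height → 1 unit = 1 mm. Flip: y_m = 280.6055 − y_svg.

**Shape 1** — `<path>` regular polygon, stroke `#008000` → engrave (S245, F3996). Machine vertices: (32.0307,27.1995) → (35.2397,16.9533) → (24.9935,13.7443) → (21.7845,23.9905) → (32.0307,27.1995). Closed: final G1 returns to the first vertex.

**Shape 2** — `<polygon>` rectangle, stroke `#008000` → engrave (S245, F3996). Machine vertices: (80.1314,152.1322) → (135.6823,152.1322) → (135.6823,131.1670) → (80.1314,131.1670) → (80.1314,152.1322). Closed: final G1 returns to the first vertex.

**Shape 3** — `<path>` cubic bezier, stroke `#008000` → engrave (S245, F3996). Control points (SVG): P0=(81.3040,62.6442), P1=(98.8683,49.3886), P2=(139.6043,151.4262), P3=(124.8680,146.6286); sampled at t=k/5. Machine vertices: (81.3040,217.9613) → (93.9940,213.8565) → (108.4704,192.7435) → (120.9581,165.2845) → (127.6823,142.1415) → (124.8680,133.9769). Open path.

**Shape 4** — `<path>` cubic bezier, stroke `#008000` → engrave (S245, F3996). Control points (SVG): P0=(130.4062,142.6486), P1=(135.0237,134.2070), P2=(76.5054,126.1587), P3=(65.1651,149.1707); sampled at t=k/5. Machine vertices: (130.4062,137.9569) → (126.4829,142.7293) → (112.7021,145.9353) → (94.3588,146.1029) → (76.7481,141.7601) → (65.1651,131.4348). Open path.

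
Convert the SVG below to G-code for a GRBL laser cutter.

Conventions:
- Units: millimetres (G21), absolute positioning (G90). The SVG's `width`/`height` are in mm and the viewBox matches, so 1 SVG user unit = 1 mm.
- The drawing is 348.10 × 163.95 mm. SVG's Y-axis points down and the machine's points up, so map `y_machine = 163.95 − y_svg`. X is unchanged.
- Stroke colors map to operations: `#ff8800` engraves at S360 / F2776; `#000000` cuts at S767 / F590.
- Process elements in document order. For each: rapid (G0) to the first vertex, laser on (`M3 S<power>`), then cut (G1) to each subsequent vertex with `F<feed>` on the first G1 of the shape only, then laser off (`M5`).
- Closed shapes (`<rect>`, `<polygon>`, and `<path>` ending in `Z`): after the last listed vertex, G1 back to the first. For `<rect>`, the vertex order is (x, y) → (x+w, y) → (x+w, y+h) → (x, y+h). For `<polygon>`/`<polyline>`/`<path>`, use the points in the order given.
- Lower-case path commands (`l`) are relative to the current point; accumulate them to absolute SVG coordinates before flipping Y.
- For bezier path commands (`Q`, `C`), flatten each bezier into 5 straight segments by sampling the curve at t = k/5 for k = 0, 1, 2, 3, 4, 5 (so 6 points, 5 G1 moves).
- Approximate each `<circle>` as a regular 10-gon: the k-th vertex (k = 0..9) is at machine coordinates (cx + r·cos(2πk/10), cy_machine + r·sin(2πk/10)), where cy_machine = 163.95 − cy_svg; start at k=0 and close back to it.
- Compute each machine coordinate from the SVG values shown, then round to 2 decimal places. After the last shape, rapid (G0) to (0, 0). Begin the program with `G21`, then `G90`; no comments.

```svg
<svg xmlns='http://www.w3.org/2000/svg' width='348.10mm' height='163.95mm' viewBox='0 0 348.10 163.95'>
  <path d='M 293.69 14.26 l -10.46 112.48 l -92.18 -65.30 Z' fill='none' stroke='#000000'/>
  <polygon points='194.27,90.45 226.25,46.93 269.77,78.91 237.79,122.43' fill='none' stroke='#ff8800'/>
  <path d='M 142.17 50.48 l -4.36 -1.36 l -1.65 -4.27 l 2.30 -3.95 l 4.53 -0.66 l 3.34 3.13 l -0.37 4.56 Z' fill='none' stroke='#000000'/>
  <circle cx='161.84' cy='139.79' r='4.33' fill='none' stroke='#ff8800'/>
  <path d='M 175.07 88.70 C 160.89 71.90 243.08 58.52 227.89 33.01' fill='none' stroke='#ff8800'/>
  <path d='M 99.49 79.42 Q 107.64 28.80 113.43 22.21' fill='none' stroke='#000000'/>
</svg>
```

Since the viewBox matches the mm dimensions, user units are millimetres directly. The only transform is the Y-flip y_m = 163.95 − y_svg.

Shape 1 is a regular polygon drawn with `<path>`. Its stroke #000000 means cut at S767, F590. After flipping Y the toolpath is (293.69,149.69) → (283.23,37.21) → (191.05,102.51) → (293.69,149.69), returning to the start.

Shape 2 is a regular polygon drawn with `<polygon>`. Its stroke #ff8800 means engrave at S360, F2776. After flipping Y the toolpath is (194.27,73.50) → (226.25,117.02) → (269.77,85.04) → (237.79,41.52) → (194.27,73.50), returning to the start.

Shape 3 is a regular polygon drawn with `<path>`. Its stroke #000000 means cut at S767, F590. After flipping Y the toolpath is (142.17,113.47) → (137.81,114.83) → (136.16,119.10) → (138.46,123.05) → (142.99,123.71) → (146.33,120.58) → (145.96,116.02) → (142.17,113.47), returning to the start.

Shape 4 is a circle drawn with `<circle>`. Its stroke #ff8800 means engrave at S360, F2776. After flipping Y the toolpath is (166.17,24.16) → (165.34,26.71) → (163.18,28.28) → (160.50,28.28) → (158.34,26.71) → (157.51,24.16) → (158.34,21.61) → (160.50,20.04) → (163.18,20.04) → (165.34,21.61) → (166.17,24.16), returning to the start.

Shape 5 is a cubic bezier drawn with `<path>`. Its stroke #ff8800 means engrave at S360, F2776. After flipping Y the toolpath is (175.07,75.25) → (176.58,85.04) → (191.91,94.76) → (211.78,105.16) → (226.87,116.97) → (227.89,130.94).

Shape 6 is a quadratic bezier drawn with `<path>`. Its stroke #000000 means cut at S767, F590. After flipping Y the toolpath is (99.49,84.53) → (102.66,103.02) → (105.63,117.98) → (108.42,129.42) → (111.02,137.34) → (113.43,141.74).

G21
G90
G0 X293.69 Y149.69
M3 S767
G1 X283.23 Y37.21 F590
G1 X191.05 Y102.51
G1 X293.69 Y149.69
M5
G0 X194.27 Y73.50
M3 S360
G1 X226.25 Y117.02 F2776
G1 X269.77 Y85.04
G1 X237.79 Y41.52
G1 X194.27 Y73.50
M5
G0 X142.17 Y113.47
M3 S767
G1 X137.81 Y114.83 F590
G1 X136.16 Y119.10
G1 X138.46 Y123.05
G1 X142.99 Y123.71
G1 X146.33 Y120.58
G1 X145.96 Y116.02
G1 X142.17 Y113.47
M5
G0 X166.17 Y24.16
M3 S360
G1 X165.34 Y26.71 F2776
G1 X163.18 Y28.28
G1 X160.50 Y28.28
G1 X158.34 Y26.71
G1 X157.51 Y24.16
G1 X158.34 Y21.61
G1 X160.50 Y20.04
G1 X163.18 Y20.04
G1 X165.34 Y21.61
G1 X166.17 Y24.16
M5
G0 X175.07 Y75.25
M3 S360
G1 X176.58 Y85.04 F2776
G1 X191.91 Y94.76
G1 X211.78 Y105.16
G1 X226.87 Y116.97
G1 X227.89 Y130.94
M5
G0 X99.49 Y84.53
M3 S767
G1 X102.66 Y103.02 F590
G1 X105.63 Y117.98
G1 X108.42 Y129.42
G1 X111.02 Y137.34
G1 X113.43 Y141.74
M5
G0 X0.00 Y0.00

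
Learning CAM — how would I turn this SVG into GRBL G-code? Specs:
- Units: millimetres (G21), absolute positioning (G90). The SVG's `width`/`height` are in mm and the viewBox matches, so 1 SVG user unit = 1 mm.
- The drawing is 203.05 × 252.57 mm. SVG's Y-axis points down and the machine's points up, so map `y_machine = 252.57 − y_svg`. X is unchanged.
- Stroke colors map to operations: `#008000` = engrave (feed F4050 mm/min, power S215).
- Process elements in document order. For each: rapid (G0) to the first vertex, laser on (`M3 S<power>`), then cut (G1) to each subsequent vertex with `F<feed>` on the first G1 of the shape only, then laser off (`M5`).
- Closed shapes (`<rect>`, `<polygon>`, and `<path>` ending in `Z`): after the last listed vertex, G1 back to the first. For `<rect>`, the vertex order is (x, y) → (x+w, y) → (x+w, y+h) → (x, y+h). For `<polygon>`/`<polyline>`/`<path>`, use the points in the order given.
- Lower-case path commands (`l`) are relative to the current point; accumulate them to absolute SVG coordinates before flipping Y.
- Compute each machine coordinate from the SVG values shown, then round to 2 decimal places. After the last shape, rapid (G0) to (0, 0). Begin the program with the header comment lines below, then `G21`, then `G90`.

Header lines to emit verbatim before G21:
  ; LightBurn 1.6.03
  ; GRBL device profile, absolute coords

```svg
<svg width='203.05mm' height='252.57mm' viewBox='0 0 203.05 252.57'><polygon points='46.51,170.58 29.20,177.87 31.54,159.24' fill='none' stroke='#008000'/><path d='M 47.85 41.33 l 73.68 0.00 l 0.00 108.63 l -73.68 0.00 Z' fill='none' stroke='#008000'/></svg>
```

; LightBurn 1.6.03
; GRBL device profile, absolute coords
G21
G90
G0 X46.51 Y81.99
M3 S215
G1 X29.20 Y74.70 F4050
G1 X31.54 Y93.33
G1 X46.51 Y81.99
M5
G0 X47.85 Y211.24
M3 S215
G1 X121.53 Y211.24 F4050
G1 X121.53 Y102.61
G1 X47.85 Y102.61
G1 X47.85 Y211.24
M5
G0 X0.00 Y0.00

viewBox `0 0 203.05 252.57` with mm width/height → 1 unit = 1 mm. Flip: y_m = 252.57 − y_svg.

**Shape 1** — `<polygon>` regular polygon, stroke `#008000` → engrave (S215, F4050). Machine vertices: (46.51,81.99) → (29.20,74.70) → (31.54,93.33) → (46.51,81.99). Closed: final G1 returns to the first vertex.

**Shape 2** — `<path>` rectangle, stroke `#008000` → engrave (S215, F4050). Machine vertices: (47.85,211.24) → (121.53,211.24) → (121.53,102.61) → (47.85,102.61) → (47.85,211.24). Closed: final G1 returns to the first vertex.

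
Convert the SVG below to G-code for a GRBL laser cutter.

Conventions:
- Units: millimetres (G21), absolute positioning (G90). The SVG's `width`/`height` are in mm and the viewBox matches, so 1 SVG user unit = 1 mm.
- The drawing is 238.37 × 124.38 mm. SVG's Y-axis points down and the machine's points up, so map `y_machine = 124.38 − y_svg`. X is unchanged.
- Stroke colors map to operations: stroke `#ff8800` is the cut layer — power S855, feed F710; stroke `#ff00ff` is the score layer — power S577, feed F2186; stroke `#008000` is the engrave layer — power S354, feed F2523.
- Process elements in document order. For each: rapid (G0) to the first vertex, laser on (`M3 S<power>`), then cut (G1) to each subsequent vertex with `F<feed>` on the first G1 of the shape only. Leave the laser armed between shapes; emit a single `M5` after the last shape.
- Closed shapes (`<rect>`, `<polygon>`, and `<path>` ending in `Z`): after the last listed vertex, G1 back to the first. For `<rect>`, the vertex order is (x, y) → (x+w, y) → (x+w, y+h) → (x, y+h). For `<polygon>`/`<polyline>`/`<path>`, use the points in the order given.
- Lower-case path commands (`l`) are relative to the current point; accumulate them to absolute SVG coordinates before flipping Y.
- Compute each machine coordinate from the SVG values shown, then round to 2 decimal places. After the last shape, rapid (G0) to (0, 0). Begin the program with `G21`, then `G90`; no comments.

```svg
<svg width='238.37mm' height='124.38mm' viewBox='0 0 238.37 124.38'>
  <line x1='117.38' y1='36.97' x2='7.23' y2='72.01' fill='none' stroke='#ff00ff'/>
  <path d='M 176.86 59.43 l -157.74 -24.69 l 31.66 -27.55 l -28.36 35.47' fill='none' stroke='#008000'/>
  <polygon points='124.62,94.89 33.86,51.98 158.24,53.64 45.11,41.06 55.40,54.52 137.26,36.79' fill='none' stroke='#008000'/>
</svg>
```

G21
G90
G0 X117.38 Y87.41
M3 S577
G1 X7.23 Y52.37 F2186
G0 X176.86 Y64.95
M3 S354
G1 X19.12 Y89.64 F2523
G1 X50.78 Y117.19
G1 X22.42 Y81.72
G0 X124.62 Y29.49
M3 S354
G1 X33.86 Y72.40 F2523
G1 X158.24 Y70.74
G1 X45.11 Y83.32
G1 X55.40 Y69.86
G1 X137.26 Y87.59
G1 X124.62 Y29.49
M5
G0 X0.00 Y0.00

Since the viewBox matches the mm dimensions, user units are millimetres directly. The only transform is the Y-flip y_m = 124.38 − y_svg.

Shape 1 is a line segment drawn with `<line>`. Its stroke #ff00ff means score at S577, F2186. After flipping Y the toolpath is (117.38,87.41) → (7.23,52.37).

Shape 2 is a open polyline drawn with `<path>`. Its stroke #008000 means engrave at S354, F2523. After flipping Y the toolpath is (176.86,64.95) → (19.12,89.64) → (50.78,117.19) → (22.42,81.72).

Shape 3 is a closed polygon drawn with `<polygon>`. Its stroke #008000 means engrave at S354, F2523. After flipping Y the toolpath is (124.62,29.49) → (33.86,72.40) → (158.24,70.74) → (45.11,83.32) → (55.40,69.86) → (137.26,87.59) → (124.62,29.49), returning to the start.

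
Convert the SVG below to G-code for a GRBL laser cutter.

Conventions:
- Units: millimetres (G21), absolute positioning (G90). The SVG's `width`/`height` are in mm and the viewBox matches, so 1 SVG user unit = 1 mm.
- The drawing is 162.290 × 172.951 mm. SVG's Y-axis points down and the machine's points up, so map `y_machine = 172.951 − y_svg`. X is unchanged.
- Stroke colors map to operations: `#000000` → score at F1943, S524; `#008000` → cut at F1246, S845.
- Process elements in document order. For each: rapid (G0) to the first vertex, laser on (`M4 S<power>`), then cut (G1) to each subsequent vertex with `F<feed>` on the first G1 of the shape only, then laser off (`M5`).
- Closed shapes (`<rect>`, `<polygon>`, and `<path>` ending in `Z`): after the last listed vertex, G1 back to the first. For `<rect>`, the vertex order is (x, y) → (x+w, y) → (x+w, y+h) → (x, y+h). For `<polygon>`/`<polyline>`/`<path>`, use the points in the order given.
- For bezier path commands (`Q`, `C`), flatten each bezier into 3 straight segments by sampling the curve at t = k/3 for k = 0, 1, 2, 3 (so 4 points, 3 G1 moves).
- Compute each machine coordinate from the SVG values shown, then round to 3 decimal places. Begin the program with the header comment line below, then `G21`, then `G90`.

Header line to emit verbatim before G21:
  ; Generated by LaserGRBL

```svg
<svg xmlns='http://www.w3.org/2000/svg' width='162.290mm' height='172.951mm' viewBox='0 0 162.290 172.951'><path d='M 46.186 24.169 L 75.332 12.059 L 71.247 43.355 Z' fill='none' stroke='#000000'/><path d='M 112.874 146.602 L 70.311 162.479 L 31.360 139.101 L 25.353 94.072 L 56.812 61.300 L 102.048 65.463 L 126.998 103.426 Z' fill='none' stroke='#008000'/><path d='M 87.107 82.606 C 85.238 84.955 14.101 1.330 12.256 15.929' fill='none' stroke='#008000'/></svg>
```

Since the viewBox matches the mm dimensions, user units are millimetres directly. The only transform is the Y-flip y_m = 172.951 − y_svg.

Shape 1 is a regular polygon drawn with `<path>`. Its stroke #000000 means score at S524, F1943. After flipping Y the toolpath is (46.186,148.782) → (75.332,160.892) → (71.247,129.596) → (46.186,148.782), returning to the start.

Shape 2 is a regular polygon drawn with `<path>`. Its stroke #008000 means cut at S845, F1246. After flipping Y the toolpath is (112.874,26.349) → (70.311,10.472) → (31.360,33.850) → (25.353,78.879) → (56.812,111.651) → (102.048,107.488) → (126.998,69.525) → (112.874,26.349), returning to the start.

Shape 3 is a cubic bezier drawn with `<path>`. Its stroke #008000 means cut at S845, F1246. After flipping Y the toolpath is (87.107,90.345) → (67.281,109.832) → (32.066,145.702) → (12.256,157.022).

; Generated by LaserGRBL
G21
G90
G0 X46.186 Y148.782
M4 S524
G1 X75.332 Y160.892 F1943
G1 X71.247 Y129.596
G1 X46.186 Y148.782
M5
G0 X112.874 Y26.349
M4 S845
G1 X70.311 Y10.472 F1246
G1 X31.360 Y33.850
G1 X25.353 Y78.879
G1 X56.812 Y111.651
G1 X102.048 Y107.488
G1 X126.998 Y69.525
G1 X112.874 Y26.349
M5
G0 X87.107 Y90.345
M4 S845
G1 X67.281 Y109.832 F1246
G1 X32.066 Y145.702
G1 X12.256 Y157.022
M5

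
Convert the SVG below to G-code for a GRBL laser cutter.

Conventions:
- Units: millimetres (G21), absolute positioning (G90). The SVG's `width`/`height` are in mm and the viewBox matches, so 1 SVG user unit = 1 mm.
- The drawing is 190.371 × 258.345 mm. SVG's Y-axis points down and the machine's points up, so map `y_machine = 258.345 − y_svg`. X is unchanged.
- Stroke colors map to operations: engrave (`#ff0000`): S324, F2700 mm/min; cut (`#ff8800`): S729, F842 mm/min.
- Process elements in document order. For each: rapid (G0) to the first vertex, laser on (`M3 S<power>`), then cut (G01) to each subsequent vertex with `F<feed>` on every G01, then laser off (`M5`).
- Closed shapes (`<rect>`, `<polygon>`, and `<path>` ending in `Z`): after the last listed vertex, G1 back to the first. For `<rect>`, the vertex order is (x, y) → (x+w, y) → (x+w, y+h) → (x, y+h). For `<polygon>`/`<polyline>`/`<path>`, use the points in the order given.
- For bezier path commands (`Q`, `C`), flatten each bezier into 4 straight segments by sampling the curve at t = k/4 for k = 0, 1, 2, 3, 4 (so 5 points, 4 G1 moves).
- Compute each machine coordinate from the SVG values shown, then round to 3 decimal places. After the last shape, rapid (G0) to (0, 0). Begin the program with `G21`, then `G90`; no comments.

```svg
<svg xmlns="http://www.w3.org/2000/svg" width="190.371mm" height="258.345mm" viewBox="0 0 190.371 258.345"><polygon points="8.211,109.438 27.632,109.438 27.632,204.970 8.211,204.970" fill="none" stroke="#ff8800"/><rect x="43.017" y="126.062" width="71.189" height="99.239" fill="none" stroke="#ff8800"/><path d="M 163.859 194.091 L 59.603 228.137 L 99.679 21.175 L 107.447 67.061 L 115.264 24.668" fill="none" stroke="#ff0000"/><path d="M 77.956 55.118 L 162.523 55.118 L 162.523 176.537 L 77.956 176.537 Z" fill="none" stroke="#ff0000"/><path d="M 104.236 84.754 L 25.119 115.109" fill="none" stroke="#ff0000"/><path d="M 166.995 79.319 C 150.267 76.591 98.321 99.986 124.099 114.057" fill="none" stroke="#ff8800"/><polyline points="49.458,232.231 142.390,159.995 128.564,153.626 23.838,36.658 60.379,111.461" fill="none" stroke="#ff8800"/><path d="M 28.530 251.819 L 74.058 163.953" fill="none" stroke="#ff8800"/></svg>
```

G21
G90
G0 X8.211 Y148.907
M3 S729
G01 X27.632 Y148.907 F842
G01 X27.632 Y53.375 F842
G01 X8.211 Y53.375 F842
G01 X8.211 Y148.907 F842
M5
G0 X43.017 Y132.283
M3 S729
G01 X114.206 Y132.283 F842
G01 X114.206 Y33.044 F842
G01 X43.017 Y33.044 F842
G01 X43.017 Y132.283 F842
M5
G0 X163.859 Y64.254
M3 S324
G01 X59.603 Y30.208 F2700
G01 X99.679 Y237.170 F2700
G01 X107.447 Y191.284 F2700
G01 X115.264 Y233.677 F2700
M5
G0 X77.956 Y203.227
M3 S324
G01 X162.523 Y203.227 F2700
G01 X162.523 Y81.808 F2700
G01 X77.956 Y81.808 F2700
G01 X77.956 Y203.227 F2700
M5
G0 X104.236 Y173.591
M3 S324
G01 X25.119 Y143.236 F2700
M5
G0 X166.995 Y179.026
M3 S729
G01 X149.610 Y176.728 F842
G01 X129.607 Y167.957 F842
G01 X117.574 Y156.036 F842
G01 X124.099 Y144.288 F842
M5
G0 X49.458 Y26.114
M3 S729
G01 X142.390 Y98.350 F842
G01 X128.564 Y104.719 F842
G01 X23.838 Y221.687 F842
G01 X60.379 Y146.884 F842
M5
G0 X28.530 Y6.526
M3 S729
G01 X74.058 Y94.392 F842
M5
G0 X0.000 Y0.000

1 u = 1 mm; y_m = 258.345 − y.

[1] `<polygon>` rectangle, #ff8800→cut S729 F842: (8.211,148.907) → (27.632,148.907) → (27.632,53.375) → (8.211,53.375) → (8.211,148.907) (closed)

[2] `<rect>` rectangle, #ff8800→cut S729 F842: (43.017,132.283) → (114.206,132.283) → (114.206,33.044) → (43.017,33.044) → (43.017,132.283) (closed)

[3] `<path>` open polyline, #ff0000→engrave S324 F2700: (163.859,64.254) → (59.603,30.208) → (99.679,237.170) → (107.447,191.284) → (115.264,233.677)

[4] `<path>` rectangle, #ff0000→engrave S324 F2700: (77.956,203.227) → (162.523,203.227) → (162.523,81.808) → (77.956,81.808) → (77.956,203.227) (closed)

[5] `<path>` line segment, #ff0000→engrave S324 F2700: (104.236,173.591) → (25.119,143.236)

[6] `<path>` cubic bezier, #ff8800→cut S729 F842: (166.995,179.026) → (149.610,176.728) → (129.607,167.957) → (117.574,156.036) → (124.099,144.288)

[7] `<polyline>` open polyline, #ff8800→cut S729 F842: (49.458,26.114) → (142.390,98.350) → (128.564,104.719) → (23.838,221.687) → (60.379,146.884)

[8] `<path>` line segment, #ff8800→cut S729 F842: (28.530,6.526) → (74.058,94.392)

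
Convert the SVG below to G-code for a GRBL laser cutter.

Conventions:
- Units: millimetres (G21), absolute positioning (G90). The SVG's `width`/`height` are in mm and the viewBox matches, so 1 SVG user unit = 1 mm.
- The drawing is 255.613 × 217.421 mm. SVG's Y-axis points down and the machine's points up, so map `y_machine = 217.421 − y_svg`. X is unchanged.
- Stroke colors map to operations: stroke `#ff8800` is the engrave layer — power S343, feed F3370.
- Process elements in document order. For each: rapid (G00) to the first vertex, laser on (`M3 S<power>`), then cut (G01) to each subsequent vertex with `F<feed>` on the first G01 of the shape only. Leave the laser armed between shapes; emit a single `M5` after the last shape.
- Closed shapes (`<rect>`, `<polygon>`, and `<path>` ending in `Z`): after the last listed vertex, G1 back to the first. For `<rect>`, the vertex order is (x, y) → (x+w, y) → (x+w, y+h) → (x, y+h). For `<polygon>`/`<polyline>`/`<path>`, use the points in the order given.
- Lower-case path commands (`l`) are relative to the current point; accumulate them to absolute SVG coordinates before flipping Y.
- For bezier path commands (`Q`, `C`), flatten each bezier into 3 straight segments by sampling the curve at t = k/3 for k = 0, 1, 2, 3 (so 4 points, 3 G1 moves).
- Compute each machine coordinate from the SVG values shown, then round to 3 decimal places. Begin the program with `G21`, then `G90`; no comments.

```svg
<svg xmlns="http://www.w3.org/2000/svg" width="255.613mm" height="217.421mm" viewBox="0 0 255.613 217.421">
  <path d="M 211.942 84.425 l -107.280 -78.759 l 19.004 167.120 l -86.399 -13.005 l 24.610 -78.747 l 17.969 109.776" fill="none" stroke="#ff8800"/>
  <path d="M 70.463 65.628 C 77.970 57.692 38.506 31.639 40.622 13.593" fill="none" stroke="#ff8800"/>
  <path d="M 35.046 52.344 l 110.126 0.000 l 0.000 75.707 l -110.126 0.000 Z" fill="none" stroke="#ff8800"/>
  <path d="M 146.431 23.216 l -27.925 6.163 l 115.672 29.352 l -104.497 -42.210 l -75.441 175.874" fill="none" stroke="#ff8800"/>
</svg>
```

G21
G90
G00 X211.942 Y132.996
M3 S343
G01 X104.662 Y211.755 F3370
G01 X123.666 Y44.635
G01 X37.267 Y57.640
G01 X61.877 Y136.387
G01 X79.846 Y26.611
G00 X70.463 Y151.793
M3 S343
G01 X65.593 Y164.800 F3370
G01 X49.086 Y184.081
G01 X40.622 Y203.828
G00 X35.046 Y165.077
M3 S343
G01 X145.172 Y165.077 F3370
G01 X145.172 Y89.370
G01 X35.046 Y89.370
G01 X35.046 Y165.077
G00 X146.431 Y194.205
M3 S343
G01 X118.506 Y188.042 F3370
G01 X234.178 Y158.690
G01 X129.681 Y200.900
G01 X54.240 Y25.026
M5

Since the viewBox matches the mm dimensions, user units are millimetres directly. The only transform is the Y-flip y_m = 217.421 − y_svg.

Shape 1 is a open polyline drawn with `<path>`. Its stroke #ff8800 means engrave at S343, F3370. After flipping Y the toolpath is (211.942,132.996) → (104.662,211.755) → (123.666,44.635) → (37.267,57.640) → (61.877,136.387) → (79.846,26.611).

Shape 2 is a cubic bezier drawn with `<path>`. Its stroke #ff8800 means engrave at S343, F3370. After flipping Y the toolpath is (70.463,151.793) → (65.593,164.800) → (49.086,184.081) → (40.622,203.828).

Shape 3 is a rectangle drawn with `<path>`. Its stroke #ff8800 means engrave at S343, F3370. After flipping Y the toolpath is (35.046,165.077) → (145.172,165.077) → (145.172,89.370) → (35.046,89.370) → (35.046,165.077), returning to the start.

Shape 4 is a open polyline drawn with `<path>`. Its stroke #ff8800 means engrave at S343, F3370. After flipping Y the toolpath is (146.431,194.205) → (118.506,188.042) → (234.178,158.690) → (129.681,200.900) → (54.240,25.026).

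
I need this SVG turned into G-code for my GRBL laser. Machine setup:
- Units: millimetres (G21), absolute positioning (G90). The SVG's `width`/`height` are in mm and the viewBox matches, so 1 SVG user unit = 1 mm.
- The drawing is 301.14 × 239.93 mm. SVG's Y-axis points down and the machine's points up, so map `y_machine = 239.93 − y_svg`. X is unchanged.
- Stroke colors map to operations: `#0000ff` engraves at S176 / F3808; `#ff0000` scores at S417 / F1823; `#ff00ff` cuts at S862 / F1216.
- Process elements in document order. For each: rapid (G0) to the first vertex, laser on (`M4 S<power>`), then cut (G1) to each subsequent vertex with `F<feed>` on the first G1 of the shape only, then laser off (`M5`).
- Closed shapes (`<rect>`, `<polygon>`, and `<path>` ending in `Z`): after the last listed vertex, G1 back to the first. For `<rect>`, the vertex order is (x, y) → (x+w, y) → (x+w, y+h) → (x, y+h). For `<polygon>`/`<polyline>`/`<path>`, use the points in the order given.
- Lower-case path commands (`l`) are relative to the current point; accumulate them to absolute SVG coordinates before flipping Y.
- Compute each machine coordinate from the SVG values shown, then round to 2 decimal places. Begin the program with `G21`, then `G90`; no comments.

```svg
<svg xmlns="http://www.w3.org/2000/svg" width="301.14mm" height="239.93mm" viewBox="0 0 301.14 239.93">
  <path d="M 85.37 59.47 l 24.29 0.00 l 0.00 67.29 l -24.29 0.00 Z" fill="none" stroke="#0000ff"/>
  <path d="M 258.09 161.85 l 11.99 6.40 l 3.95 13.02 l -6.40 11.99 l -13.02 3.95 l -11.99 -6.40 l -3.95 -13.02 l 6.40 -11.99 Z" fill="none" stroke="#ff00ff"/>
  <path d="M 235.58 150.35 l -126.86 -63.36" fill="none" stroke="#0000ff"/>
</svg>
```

G21
G90
G0 X85.37 Y180.46
M4 S176
G1 X109.66 Y180.46 F3808
G1 X109.66 Y113.17
G1 X85.37 Y113.17
G1 X85.37 Y180.46
M5
G0 X258.09 Y78.08
M4 S862
G1 X270.08 Y71.68 F1216
G1 X274.03 Y58.66
G1 X267.63 Y46.67
G1 X254.61 Y42.72
G1 X242.62 Y49.12
G1 X238.67 Y62.14
G1 X245.07 Y74.13
G1 X258.09 Y78.08
M5
G0 X235.58 Y89.58
M4 S176
G1 X108.72 Y152.94 F3808
M5

viewBox `0 0 301.14 239.93` with mm width/height → 1 unit = 1 mm. Flip: y_m = 239.93 − y_svg.

**Shape 1** — `<path>` rectangle, stroke `#0000ff` → engrave (S176, F3808). Machine vertices: (85.37,180.46) → (109.66,180.46) → (109.66,113.17) → (85.37,113.17) → (85.37,180.46). Closed: final G1 returns to the first vertex.

**Shape 2** — `<path>` regular polygon, stroke `#ff00ff` → cut (S862, F1216). Machine vertices: (258.09,78.08) → (270.08,71.68) → (274.03,58.66) → (267.63,46.67) → (254.61,42.72) → (242.62,49.12) → (238.67,62.14) → (245.07,74.13) → (258.09,78.08). Closed: final G1 returns to the first vertex.

**Shape 3** — `<path>` line segment, stroke `#0000ff` → engrave (S176, F3808). Machine vertices: (235.58,89.58) → (108.72,152.94). Open path.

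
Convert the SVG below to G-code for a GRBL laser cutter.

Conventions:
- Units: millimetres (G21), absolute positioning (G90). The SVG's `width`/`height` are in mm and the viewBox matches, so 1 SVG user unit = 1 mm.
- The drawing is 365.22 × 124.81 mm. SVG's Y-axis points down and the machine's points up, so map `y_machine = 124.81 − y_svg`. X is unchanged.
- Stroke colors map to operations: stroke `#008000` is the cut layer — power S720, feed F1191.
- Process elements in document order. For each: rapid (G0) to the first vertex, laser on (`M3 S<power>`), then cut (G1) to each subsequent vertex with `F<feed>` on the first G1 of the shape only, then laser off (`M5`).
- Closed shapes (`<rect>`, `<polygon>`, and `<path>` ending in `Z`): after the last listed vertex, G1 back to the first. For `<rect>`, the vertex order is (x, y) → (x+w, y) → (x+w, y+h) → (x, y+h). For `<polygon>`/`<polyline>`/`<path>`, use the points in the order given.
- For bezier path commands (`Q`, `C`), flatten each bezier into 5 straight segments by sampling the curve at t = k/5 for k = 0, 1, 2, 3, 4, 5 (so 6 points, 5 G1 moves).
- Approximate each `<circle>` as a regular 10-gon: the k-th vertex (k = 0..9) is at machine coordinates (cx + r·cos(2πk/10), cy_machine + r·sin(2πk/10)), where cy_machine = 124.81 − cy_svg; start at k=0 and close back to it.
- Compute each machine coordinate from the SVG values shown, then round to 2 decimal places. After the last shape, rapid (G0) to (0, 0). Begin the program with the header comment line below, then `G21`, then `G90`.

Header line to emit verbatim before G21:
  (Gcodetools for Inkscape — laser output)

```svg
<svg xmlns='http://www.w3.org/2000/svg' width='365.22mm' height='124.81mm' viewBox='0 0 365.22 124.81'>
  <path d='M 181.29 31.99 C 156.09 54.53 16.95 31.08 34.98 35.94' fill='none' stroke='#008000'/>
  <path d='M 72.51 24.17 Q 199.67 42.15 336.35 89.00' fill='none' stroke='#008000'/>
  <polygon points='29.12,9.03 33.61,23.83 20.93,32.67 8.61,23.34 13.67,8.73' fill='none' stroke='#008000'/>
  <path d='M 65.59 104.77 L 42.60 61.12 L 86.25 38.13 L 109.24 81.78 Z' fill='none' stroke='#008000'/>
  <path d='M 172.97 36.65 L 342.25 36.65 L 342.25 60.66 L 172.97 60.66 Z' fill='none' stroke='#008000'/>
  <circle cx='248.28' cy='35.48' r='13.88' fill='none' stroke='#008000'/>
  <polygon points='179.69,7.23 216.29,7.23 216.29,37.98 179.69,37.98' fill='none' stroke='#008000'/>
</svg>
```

(Gcodetools for Inkscape — laser output)
G21
G90
G0 X181.29 Y92.82
M3 S720
G1 X154.67 Y84.22 F1191
G1 X113.71 Y83.09
G1 X71.43 Y85.87
G1 X40.85 Y88.98
G1 X34.98 Y88.87
M5
G0 X72.51 Y100.64
M3 S720
G1 X123.75 Y92.29 F1191
G1 X175.76 Y81.64
G1 X228.53 Y68.67
G1 X282.06 Y53.40
G1 X336.35 Y35.81
M5
G0 X29.12 Y115.78
M3 S720
G1 X33.61 Y100.98 F1191
G1 X20.93 Y92.14
G1 X8.61 Y101.47
G1 X13.67 Y116.08
G1 X29.12 Y115.78
M5
G0 X65.59 Y20.04
M3 S720
G1 X42.60 Y63.69 F1191
G1 X86.25 Y86.68
G1 X109.24 Y43.03
G1 X65.59 Y20.04
M5
G0 X172.97 Y88.16
M3 S720
G1 X342.25 Y88.16 F1191
G1 X342.25 Y64.15
G1 X172.97 Y64.15
G1 X172.97 Y88.16
M5
G0 X262.16 Y89.33
M3 S720
G1 X259.51 Y97.49 F1191
G1 X252.57 Y102.53
G1 X243.99 Y102.53
G1 X237.05 Y97.49
G1 X234.40 Y89.33
G1 X237.05 Y81.17
G1 X243.99 Y76.13
G1 X252.57 Y76.13
G1 X259.51 Y81.17
G1 X262.16 Y89.33
M5
G0 X179.69 Y117.58
M3 S720
G1 X216.29 Y117.58 F1191
G1 X216.29 Y86.83
G1 X179.69 Y86.83
G1 X179.69 Y117.58
M5
G0 X0.00 Y0.00

viewBox `0 0 365.22 124.81` with mm width/height → 1 unit = 1 mm. Flip: y_m = 124.81 − y_svg.

**Shape 1** — `<path>` cubic bezier, stroke `#008000` → cut (S720, F1191). Control points (SVG): P0=(181.29,31.99), P1=(156.09,54.53), P2=(16.95,31.08), P3=(34.98,35.94); sampled at t=k/5. Machine vertices: (181.29,92.82) → (154.67,84.22) → (113.71,83.09) → (71.43,85.87) → (40.85,88.98) → (34.98,88.87). Open path.

**Shape 2** — `<path>` quadratic bezier, stroke `#008000` → cut (S720, F1191). Control points (SVG): P0=(72.51,24.17), P1=(199.67,42.15), P2=(336.35,89.00); sampled at t=k/5. Machine vertices: (72.51,100.64) → (123.75,92.29) → (175.76,81.64) → (228.53,68.67) → (282.06,53.40) → (336.35,35.81). Open path.

**Shape 3** — `<polygon>` regular polygon, stroke `#008000` → cut (S720, F1191). Machine vertices: (29.12,115.78) → (33.61,100.98) → (20.93,92.14) → (8.61,101.47) → (13.67,116.08) → (29.12,115.78). Closed: final G1 returns to the first vertex.

**Shape 4** — `<path>` regular polygon, stroke `#008000` → cut (S720, F1191). Machine vertices: (65.59,20.04) → (42.60,63.69) → (86.25,86.68) → (109.24,43.03) → (65.59,20.04). Closed: final G1 returns to the first vertex.

**Shape 5** — `<path>` rectangle, stroke `#008000` → cut (S720, F1191). Machine vertices: (172.97,88.16) → (342.25,88.16) → (342.25,64.15) → (172.97,64.15) → (172.97,88.16). Closed: final G1 returns to the first vertex.

**Shape 6** — `<circle>` circle, stroke `#008000` → cut (S720, F1191). Machine vertices: (262.16,89.33) → (259.51,97.49) → (252.57,102.53) → (243.99,102.53) → (237.05,97.49) → (234.40,89.33) → (237.05,81.17) → (243.99,76.13) → (252.57,76.13) → (259.51,81.17) → (262.16,89.33). Closed: final G1 returns to the first vertex.

**Shape 7** — `<polygon>` rectangle, stroke `#008000` → cut (S720, F1191). Machine vertices: (179.69,117.58) → (216.29,117.58) → (216.29,86.83) → (179.69,86.83) → (179.69,117.58). Closed: final G1 returns to the first vertex.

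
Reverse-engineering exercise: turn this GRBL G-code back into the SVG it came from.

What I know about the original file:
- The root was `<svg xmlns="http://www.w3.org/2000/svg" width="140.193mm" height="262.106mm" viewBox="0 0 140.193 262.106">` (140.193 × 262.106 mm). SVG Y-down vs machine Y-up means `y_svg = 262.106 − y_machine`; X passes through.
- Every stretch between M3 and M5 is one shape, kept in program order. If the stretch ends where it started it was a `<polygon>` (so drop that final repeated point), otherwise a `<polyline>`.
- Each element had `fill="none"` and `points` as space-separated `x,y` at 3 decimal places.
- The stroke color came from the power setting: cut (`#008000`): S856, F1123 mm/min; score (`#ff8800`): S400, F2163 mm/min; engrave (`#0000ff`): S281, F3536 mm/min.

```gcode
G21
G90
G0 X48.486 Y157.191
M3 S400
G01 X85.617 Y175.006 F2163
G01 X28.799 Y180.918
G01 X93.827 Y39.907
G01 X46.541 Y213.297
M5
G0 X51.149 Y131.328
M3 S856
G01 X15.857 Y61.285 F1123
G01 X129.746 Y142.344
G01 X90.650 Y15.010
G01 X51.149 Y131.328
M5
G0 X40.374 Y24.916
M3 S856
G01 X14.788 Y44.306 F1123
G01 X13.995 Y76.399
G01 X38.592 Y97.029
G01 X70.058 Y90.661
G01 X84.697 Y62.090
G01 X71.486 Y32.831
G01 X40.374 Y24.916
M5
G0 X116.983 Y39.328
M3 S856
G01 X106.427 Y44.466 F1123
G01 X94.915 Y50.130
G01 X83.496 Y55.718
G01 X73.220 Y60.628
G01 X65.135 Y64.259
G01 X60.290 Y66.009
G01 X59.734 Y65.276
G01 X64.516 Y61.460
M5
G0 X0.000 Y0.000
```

<svg xmlns="http://www.w3.org/2000/svg" width="140.193mm" height="262.106mm" viewBox="0 0 140.193 262.106">
  <polyline points="48.486,104.915 85.617,87.100 28.799,81.188 93.827,222.199 46.541,48.809" fill="none" stroke="#ff8800"/>
  <polygon points="51.149,130.778 15.857,200.821 129.746,119.762 90.650,247.096" fill="none" stroke="#008000"/>
  <polygon points="40.374,237.190 14.788,217.800 13.995,185.707 38.592,165.077 70.058,171.445 84.697,200.016 71.486,229.275" fill="none" stroke="#008000"/>
  <polyline points="116.983,222.778 106.427,217.640 94.915,211.976 83.496,206.388 73.220,201.478 65.135,197.847 60.290,196.097 59.734,196.830 64.516,200.646" fill="none" stroke="#008000"/>
</svg>

Machine Y-up, SVG Y-down with viewBox height 262.106, so y_svg = 262.106 − y_machine; X carries over.

Run 1: power S400 maps to stroke `#ff8800` (score). The run is open, so emit a `<polyline>` with points (Y-flipped): 48.486,104.915 85.617,87.100 28.799,81.188 93.827,222.199 46.541,48.809.

Run 2: S856 ⇒ cut layer `#008000`. The run returns to its start, so emit a `<polygon>` with points (Y-flipped): 51.149,130.778 15.857,200.821 129.746,119.762 90.650,247.096.

Run 3: the run's S856 means `#008000` (cut). The run returns to its start, so emit a `<polygon>` with points (Y-flipped): 40.374,237.190 14.788,217.800 13.995,185.707 38.592,165.077 70.058,171.445 84.697,200.016 71.486,229.275.

Run 4: S856 ⇒ cut layer `#008000`. The run is open, so emit a `<polyline>` with points (Y-flipped): 116.983,222.778 106.427,217.640 94.915,211.976 83.496,206.388 73.220,201.478 65.135,197.847 60.290,196.097 59.734,196.830 64.516,200.646.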